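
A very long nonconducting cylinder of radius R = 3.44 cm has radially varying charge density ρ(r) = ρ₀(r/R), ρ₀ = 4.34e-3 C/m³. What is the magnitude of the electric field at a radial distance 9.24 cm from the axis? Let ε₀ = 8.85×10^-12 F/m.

2.09×10^6 N/C

By cylindrical symmetry E is radial; use a coaxial Gaussian cylinder of radius 9.24 cm and length L (r > R, full charge per length enclosed).
λ_enc = 2π ∫₀^R ρ₀(r'/R)^1 r' dr' = 2πρ₀R²/3 = 1.076×10^-5 C/m.
By Gauss's law (flux through the curved wall only), E·2πrL = λ_enc L/ε₀.
E = |λ_enc|/(2πε₀r) = (1.076×10^-5)/(2π·8.85×10^-12·0.0924) = 2.09e6 N/C.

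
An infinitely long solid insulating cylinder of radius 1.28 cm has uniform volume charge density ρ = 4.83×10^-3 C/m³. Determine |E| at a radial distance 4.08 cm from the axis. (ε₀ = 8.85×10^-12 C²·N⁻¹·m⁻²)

|E| ≈ 1.10×10^6 V/m

Coaxial Gaussian cylinder, radius r = 4.08 cm, length L (r > 1.28 cm, full cross-section enclosed).
λ_enc = ρ·πR² = (4.83e-3)π(0.0128)² = 2.486×10^-6 C/m.
Since E is radial and uniform over the curved surface, Φ = E·2πrL = Q_enc/ε₀ = λ_enc L/ε₀.
E = |λ_enc|/(2πε₀r) = (2.486×10^-6)/(2π·8.85×10^-12·0.0408) = 1.10e6 N/C.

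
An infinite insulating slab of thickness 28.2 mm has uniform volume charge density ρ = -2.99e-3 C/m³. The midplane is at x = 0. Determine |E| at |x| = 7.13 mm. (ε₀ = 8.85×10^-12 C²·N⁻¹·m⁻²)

E ≈ 2.41e6 V/m

By symmetry E is perpendicular to the slab. A Gaussian pillbox from −7.13 mm to +7.13 mm (face area A) lies entirely within the slab.
Q_enc = ρ·(2x)·A and flux = 2EA, so 2EA = 2ρxA/ε₀ ⇒ E = |ρ|x/ε₀.
E = (2.99×10^-3)(0.00713)/(8.85×10^-12) = 2.41×10^6 N/C.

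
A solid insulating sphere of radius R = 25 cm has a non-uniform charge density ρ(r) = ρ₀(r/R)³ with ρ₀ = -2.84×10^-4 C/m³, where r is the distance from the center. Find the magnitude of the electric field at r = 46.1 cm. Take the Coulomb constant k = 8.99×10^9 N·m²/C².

Symmetry ⇒ E = E(r) r̂. Gaussian sphere of radius r = 46.1 cm (r > R, all charge enclosed).
Q_enc = 4π ∫₀^R ρ₀(r'/R)^3 r'² dr' = 4πρ₀R³/6 = -9.294×10^-6 C.
Gauss's law: E·4πr² = Q_enc/ε₀.
E = k|Q_enc|/r² = (8.99×10^9)(9.294e-6)/(0.461)² = 3.93e5 N/C.

E = 3.93e5 N/C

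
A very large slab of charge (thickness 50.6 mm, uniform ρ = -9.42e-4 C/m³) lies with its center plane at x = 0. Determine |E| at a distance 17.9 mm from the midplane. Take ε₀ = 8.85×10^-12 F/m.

By symmetry E is perpendicular to the slab. A Gaussian pillbox from −17.9 mm to +17.9 mm (face area A) lies entirely within the slab.
Q_enc = ρ·(2x)·A and flux = 2EA, so 2EA = 2ρxA/ε₀ ⇒ E = |ρ|x/ε₀.
E = (9.42e-4)(0.0179)/(8.85×10^-12) = 1.91×10^6 N/C.

|E| = 1.91×10^6 N/C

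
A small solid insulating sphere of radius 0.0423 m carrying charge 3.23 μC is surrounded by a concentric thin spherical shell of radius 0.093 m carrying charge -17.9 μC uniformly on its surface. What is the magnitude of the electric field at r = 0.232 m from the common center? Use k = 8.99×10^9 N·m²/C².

By spherical symmetry E is radial; choose a Gaussian sphere of radius r = 0.232 m (r > 0.093 m, enclosing both).
Q_enc = (3.23 μC) + (-17.9 μC) = -1.467×10^-5 C.
Applying ∮E·dA = Q_enc/ε₀ with Φ = E(4πr²):
E = k|Q_enc|/r² = (8.99×10^9)(1.467×10^-5)/(0.232)² = 2.45e6 N/C.

|E| = 2.45×10^6 N/C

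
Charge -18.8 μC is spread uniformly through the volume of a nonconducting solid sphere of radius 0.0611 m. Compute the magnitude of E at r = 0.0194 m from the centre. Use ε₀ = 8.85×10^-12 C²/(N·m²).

Symmetry ⇒ E = E(r) r̂. Gaussian sphere of radius r = 0.0194 m (r < R).
Only the charge within r is enclosed: Q_enc = Q·(r/R)³ = (-18.8 μC)·(0.0194 m/0.0611 m)³ = -6.018e-7 C.
Gauss's law: E·4πr² = Q_enc/ε₀.
E = |Q_enc|/(4πε₀r²) = (6.018e-7)/(4π·8.85×10^-12·(0.0194)²) = 1.44×10^7 N/C.

|E| = 1.44×10^7 V/m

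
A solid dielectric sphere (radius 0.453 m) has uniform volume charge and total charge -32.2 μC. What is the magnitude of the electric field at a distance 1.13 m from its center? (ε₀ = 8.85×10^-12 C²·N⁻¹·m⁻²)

Symmetry ⇒ E = E(r) r̂. Gaussian sphere of radius r = 1.13 m (r > R, so the entire charge is enclosed).
Q_enc = -32.2 μC = -3.22×10^-5 C.
Since E is radial and uniform over the Gaussian sphere, Φ = E·4πr² = Q_enc/ε₀.
E = |Q_enc|/(4πε₀r²) = (3.22e-5)/(4π·8.85×10^-12·(1.13)²) = 2.27×10^5 N/C.

E ≈ 2.27×10^5 V/m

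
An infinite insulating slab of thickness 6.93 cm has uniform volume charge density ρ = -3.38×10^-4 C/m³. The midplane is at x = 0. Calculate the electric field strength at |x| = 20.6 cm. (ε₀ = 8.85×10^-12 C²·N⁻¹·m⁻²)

The point |x| = 20.6 cm lies outside the slab (half-thickness 0.03465 m). A symmetric pillbox spanning the full slab encloses Q_enc = ρ·d·A.
Flux = 2EA ⇒ E = |ρ|d/(2ε₀), independent of distance outside.
E = (3.38×10^-4)(0.0693)/(2·8.85×10^-12) = 1.32×10^6 N/C.

|E| = 1.32×10^6 N/C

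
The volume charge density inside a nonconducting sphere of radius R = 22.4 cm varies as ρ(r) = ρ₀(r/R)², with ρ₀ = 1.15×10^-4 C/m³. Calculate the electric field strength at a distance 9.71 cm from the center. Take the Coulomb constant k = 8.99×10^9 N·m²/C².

Take a concentric spherical Gaussian surface of radius r = 9.71 cm (r < R).
Q_enc = ∫₀^r ρ(r')·4πr'² dr' = (4πρ₀/R²) ∫₀^r r'^4 dr' = 4πρ₀ r^5/(5·R²) = 4.972e-8 C.
Since E is radial and uniform over the Gaussian sphere, Φ = E·4πr² = Q_enc/ε₀.
E = k|Q_enc|/r² = (8.99×10^9)(4.972×10^-8)/(0.0971)² = 4.74×10^4 N/C.

|E| = 4.74e4 N/C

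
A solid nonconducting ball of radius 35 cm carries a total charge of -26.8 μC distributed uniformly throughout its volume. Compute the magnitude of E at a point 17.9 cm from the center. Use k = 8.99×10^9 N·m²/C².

Use a concentric Gaussian sphere at r = 17.9 cm (r < R).
Only the charge within r is enclosed: Q_enc = Q·(r/R)³ = (-26.8 μC)·(17.9 cm/35 cm)³ = -3.585×10^-6 C.
By Gauss's law, ∮E·dA = E·4πr² = Q_enc/ε₀.
E = k|Q_enc|/r² = (8.99×10^9)(3.585×10^-6)/(0.179)² = 1.01e6 N/C.

E ≈ 1.01×10^6 V/m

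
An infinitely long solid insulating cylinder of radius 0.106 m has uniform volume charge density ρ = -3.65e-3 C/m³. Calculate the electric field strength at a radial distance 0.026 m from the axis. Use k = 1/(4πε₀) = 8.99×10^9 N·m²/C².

5.36e6 N/C

Take a coaxial cylindrical Gaussian surface of radius r = 0.026 m and length L (r < R).
Charge inside radius r per length L is ρ·πr²·L, so λ_enc = ρπr² = -7.752×10^-6 C/m.
Gauss's law: E·2πrL = λ_enc L/ε₀.
E = 2k|λ_enc|/r = 2(8.99×10^9)(7.752×10^-6)/(0.026) = 5.36e6 N/C.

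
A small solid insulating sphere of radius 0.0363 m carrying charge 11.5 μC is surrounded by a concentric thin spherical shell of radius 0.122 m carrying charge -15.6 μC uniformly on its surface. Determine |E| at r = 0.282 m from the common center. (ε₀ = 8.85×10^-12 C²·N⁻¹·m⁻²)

Use a concentric Gaussian sphere at r = 0.282 m (r > 0.122 m, enclosing both).
Q_enc = (11.5 μC) + (-15.6 μC) = -4.10×10^-6 C.
By Gauss's law, ∮E·dA = E·4πr² = Q_enc/ε₀.
E = |Q_enc|/(4πε₀r²) = (4.10e-6)/(4π·8.85×10^-12·(0.282)²) = 4.64×10^5 N/C.

|E| ≈ 4.64e5 N/C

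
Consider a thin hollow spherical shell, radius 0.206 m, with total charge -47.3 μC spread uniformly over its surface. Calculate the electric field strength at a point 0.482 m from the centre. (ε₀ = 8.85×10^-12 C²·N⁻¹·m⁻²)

Use a concentric Gaussian sphere at r = 0.482 m (r > 0.206 m).
The entire shell is enclosed: Q_enc = -4.73×10^-5 C.
Gauss's law: E·4πr² = Q_enc/ε₀.
E = |Q_enc|/(4πε₀r²) = (4.73×10^-5)/(4π·8.85×10^-12·(0.482)²) = 1.83×10^6 N/C.

E = 1.83×10^6 N/C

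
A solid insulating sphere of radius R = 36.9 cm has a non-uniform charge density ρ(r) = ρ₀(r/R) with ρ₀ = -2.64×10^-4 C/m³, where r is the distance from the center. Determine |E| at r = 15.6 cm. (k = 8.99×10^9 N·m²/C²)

|E| ≈ 4.92×10^5 V/m

Take a concentric spherical Gaussian surface of radius r = 15.6 cm (r < R).
Integrate the density: Q_enc = 4π ∫₀^r ρ₀(r'/R)^1 r'² dr' = 4πρ₀ r^4/(4·R) = -1.331×10^-6 C.
Gauss's law: E·4πr² = Q_enc/ε₀.
E = k|Q_enc|/r² = (8.99×10^9)(1.331e-6)/(0.156)² = 4.92×10^5 N/C.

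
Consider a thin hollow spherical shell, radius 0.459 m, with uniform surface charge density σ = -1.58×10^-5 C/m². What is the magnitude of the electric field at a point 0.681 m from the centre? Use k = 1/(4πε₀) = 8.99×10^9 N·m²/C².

|E| ≈ 8.11×10^5 N/C

By spherical symmetry E is radial; choose a Gaussian sphere of radius r = 0.681 m (r > 0.459 m).
The entire shell is enclosed: Q_enc = σ·4πR² = (-1.58e-5)·4π·(0.459)² = -4.183×10^-5 C.
Applying ∮E·dA = Q_enc/ε₀ with Φ = E(4πr²):
E = k|Q_enc|/r² = (8.99×10^9)(4.183×10^-5)/(0.681)² = 8.11×10^5 N/C.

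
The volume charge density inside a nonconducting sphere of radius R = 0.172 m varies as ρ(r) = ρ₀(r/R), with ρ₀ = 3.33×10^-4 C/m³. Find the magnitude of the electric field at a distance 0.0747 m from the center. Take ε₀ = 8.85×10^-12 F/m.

Symmetry ⇒ E = E(r) r̂. Gaussian sphere of radius r = 0.0747 m (r < R).
Q_enc = ∫₀^r ρ(r')·4πr'² dr' = (4πρ₀/R) ∫₀^r r'^3 dr' = 4πρ₀ r^4/(4·R) = 1.894e-7 C.
Gauss's law: E·4πr² = Q_enc/ε₀.
E = |Q_enc|/(4πε₀r²) = (1.894×10^-7)/(4π·8.85×10^-12·(0.0747)²) = 3.05×10^5 N/C.

|E| = 3.05×10^5 N/C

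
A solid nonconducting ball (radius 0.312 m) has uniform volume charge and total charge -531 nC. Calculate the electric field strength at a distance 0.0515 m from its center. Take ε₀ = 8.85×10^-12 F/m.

|E| = 8.10e3 V/m

Symmetry ⇒ E = E(r) r̂. Gaussian sphere of radius r = 0.0515 m (r < R).
For a uniform sphere the enclosed fraction is (r/R)³, so Q_enc = (-531 nC)(0.0515/0.312)³ = -2.388×10^-9 C.
Gauss's law: E·4πr² = Q_enc/ε₀.
E = |Q_enc|/(4πε₀r²) = (2.388×10^-9)/(4π·8.85×10^-12·(0.0515)²) = 8.10e3 N/C.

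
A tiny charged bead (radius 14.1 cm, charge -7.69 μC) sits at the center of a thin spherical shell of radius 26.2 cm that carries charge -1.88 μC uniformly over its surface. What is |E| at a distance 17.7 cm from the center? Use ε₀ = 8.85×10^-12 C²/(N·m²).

|E| = 2.21×10^6 N/C

Take a concentric spherical Gaussian surface of radius r = 17.7 cm (between the bodies, 14.1 cm < r < 26.2 cm).
The shell at 26.2 cm lies outside the Gaussian surface, so Q_enc = -7.69 μC = -7.69×10^-6 C.
Since E is radial and uniform over the Gaussian sphere, Φ = E·4πr² = Q_enc/ε₀.
E = |Q_enc|/(4πε₀r²) = (7.69×10^-6)/(4π·8.85×10^-12·(0.177)²) = 2.21×10^6 N/C.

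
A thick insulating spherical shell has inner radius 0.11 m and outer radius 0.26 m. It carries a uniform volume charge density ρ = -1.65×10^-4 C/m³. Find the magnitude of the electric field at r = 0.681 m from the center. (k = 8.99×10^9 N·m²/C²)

E = 2.18e5 N/C

Use a concentric Gaussian sphere at r = 0.681 m (r > 0.26 m, enclosing the whole shell).
Q_enc = ρ·(4π/3)(b³ − a³) = (-1.65e-4)·(4π/3)·((0.26)³ − (0.11)³) = -1.123×10^-5 C.
By Gauss's law, ∮E·dA = E·4πr² = Q_enc/ε₀.
E = k|Q_enc|/r² = (8.99×10^9)(1.123×10^-5)/(0.681)² = 2.18e5 N/C.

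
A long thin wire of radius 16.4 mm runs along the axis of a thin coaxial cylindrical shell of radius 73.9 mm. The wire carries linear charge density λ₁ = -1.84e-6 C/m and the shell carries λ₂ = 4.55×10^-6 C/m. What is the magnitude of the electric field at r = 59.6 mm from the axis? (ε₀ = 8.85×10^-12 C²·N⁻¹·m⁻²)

E = 5.55e5 N/C

Take a coaxial cylindrical Gaussian surface of radius r = 59.6 mm and length L (between the conductors, 16.4 mm < r < 73.9 mm).
The shell at 73.9 mm lies outside the Gaussian surface, so λ_enc = λ₁ = -1.84e-6 C/m.
By Gauss's law (flux through the curved wall only), E·2πrL = λ_enc L/ε₀.
E = |λ_enc|/(2πε₀r) = (1.84×10^-6)/(2π·8.85×10^-12·0.0596) = 5.55e5 N/C.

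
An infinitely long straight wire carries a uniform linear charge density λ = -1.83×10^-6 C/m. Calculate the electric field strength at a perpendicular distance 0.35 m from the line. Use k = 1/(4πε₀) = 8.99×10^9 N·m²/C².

E ≈ 9.40e4 V/m

Choose a coaxial cylinder of radius r = 0.35 m (arbitrary length L) as the Gaussian surface.
Q_enc = λL, so λ_enc = -1.83×10^-6 C/m.
Applying ∮E·dA = Q_enc/ε₀ with the end caps contributing no flux:
E = 2k|λ_enc|/r = 2(8.99×10^9)(1.83×10^-6)/(0.35) = 9.40×10^4 N/C.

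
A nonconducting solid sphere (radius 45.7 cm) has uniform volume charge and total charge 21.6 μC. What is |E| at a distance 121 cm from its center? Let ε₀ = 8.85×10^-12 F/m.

|E| = 1.33×10^5 V/m

Symmetry ⇒ E = E(r) r̂. Gaussian sphere of radius r = 121 cm (r > R, so the entire charge is enclosed).
Q_enc = 21.6 μC = 2.16×10^-5 C.
Applying ∮E·dA = Q_enc/ε₀ with Φ = E(4πr²):
E = |Q_enc|/(4πε₀r²) = (2.16×10^-5)/(4π·8.85×10^-12·(1.21)²) = 1.33×10^5 N/C.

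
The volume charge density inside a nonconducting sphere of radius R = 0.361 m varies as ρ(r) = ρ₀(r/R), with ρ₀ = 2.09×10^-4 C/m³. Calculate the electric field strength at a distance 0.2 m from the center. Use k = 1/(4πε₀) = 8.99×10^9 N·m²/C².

Use a concentric Gaussian sphere at r = 0.2 m (r < R).
Integrate the density: Q_enc = 4π ∫₀^r ρ₀(r'/R)^1 r'² dr' = 4πρ₀ r^4/(4·R) = 2.91×10^-6 C.
Since E is radial and uniform over the Gaussian sphere, Φ = E·4πr² = Q_enc/ε₀.
E = k|Q_enc|/r² = (8.99×10^9)(2.91e-6)/(0.2)² = 6.54e5 N/C.

E = 6.54e5 N/C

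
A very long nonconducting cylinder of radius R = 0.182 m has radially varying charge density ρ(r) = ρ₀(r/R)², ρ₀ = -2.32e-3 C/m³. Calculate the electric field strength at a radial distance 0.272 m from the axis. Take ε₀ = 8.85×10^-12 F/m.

7.98×10^6 V/m

Choose a coaxial cylinder of radius r = 0.272 m (arbitrary length L) as the Gaussian surface (r > R, full charge per length enclosed).
λ_enc = 2π ∫₀^R ρ₀(r'/R)^2 r' dr' = 2πρ₀R²/4 = -1.207×10^-4 C/m.
Since E is radial and uniform over the curved surface, Φ = E·2πrL = Q_enc/ε₀ = λ_enc L/ε₀.
E = |λ_enc|/(2πε₀r) = (1.207e-4)/(2π·8.85×10^-12·0.272) = 7.98e6 N/C.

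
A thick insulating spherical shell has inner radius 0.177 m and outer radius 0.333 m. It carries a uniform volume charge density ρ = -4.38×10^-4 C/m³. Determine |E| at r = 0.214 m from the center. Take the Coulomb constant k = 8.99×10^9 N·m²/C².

E = 1.53e6 V/m

Take a concentric spherical Gaussian surface of radius r = 0.214 m (within the shell material, 0.177 m < r < 0.333 m).
Only the shell between 0.177 m and r is enclosed: Q_enc = ρ·(4π/3)(r³ − a³) = (-4.38e-4)·(4π/3)·((0.214)³ − (0.177)³) = -7.807×10^-6 C.
By Gauss's law, ∮E·dA = E·4πr² = Q_enc/ε₀.
E = k|Q_enc|/r² = (8.99×10^9)(7.807e-6)/(0.214)² = 1.53×10^6 N/C.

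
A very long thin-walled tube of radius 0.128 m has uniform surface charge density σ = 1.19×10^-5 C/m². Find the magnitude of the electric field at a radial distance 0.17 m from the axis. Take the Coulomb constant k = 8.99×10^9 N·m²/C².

|E| ≈ 1.01×10^6 N/C

By cylindrical symmetry E is radial; use a coaxial Gaussian cylinder of radius 0.17 m and length L (r > 0.128 m).
The whole shell is enclosed: λ_enc = σ·2πR = (1.19e-5)·2π·(0.128) = 9.571×10^-6 C/m.
Applying ∮E·dA = Q_enc/ε₀ with the end caps contributing no flux:
E = 2k|λ_enc|/r = 2(8.99×10^9)(9.571e-6)/(0.17) = 1.01e6 N/C.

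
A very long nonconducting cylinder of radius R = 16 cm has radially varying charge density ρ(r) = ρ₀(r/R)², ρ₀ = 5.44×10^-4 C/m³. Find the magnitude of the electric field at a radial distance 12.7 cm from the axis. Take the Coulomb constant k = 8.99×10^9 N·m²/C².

E ≈ 1.23×10^6 N/C

Choose a coaxial cylinder of radius r = 12.7 cm (arbitrary length L) as the Gaussian surface (r < R).
λ_enc = ∫₀^r ρ(r')·2πr' dr' = (2πρ₀/R²)·r^4/4 = 8.683×10^-6 C/m.
Since E is radial and uniform over the curved surface, Φ = E·2πrL = Q_enc/ε₀ = λ_enc L/ε₀.
E = 2k|λ_enc|/r = 2(8.99×10^9)(8.683×10^-6)/(0.127) = 1.23×10^6 N/C.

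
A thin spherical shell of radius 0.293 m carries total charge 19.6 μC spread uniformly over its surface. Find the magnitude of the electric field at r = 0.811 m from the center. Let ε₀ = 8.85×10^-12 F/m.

By spherical symmetry E is radial; choose a Gaussian sphere of radius r = 0.811 m (r > 0.293 m).
The entire shell is enclosed: Q_enc = 1.96×10^-5 C.
By Gauss's law, ∮E·dA = E·4πr² = Q_enc/ε₀.
E = |Q_enc|/(4πε₀r²) = (1.96×10^-5)/(4π·8.85×10^-12·(0.811)²) = 2.68×10^5 N/C.

|E| ≈ 2.68×10^5 N/C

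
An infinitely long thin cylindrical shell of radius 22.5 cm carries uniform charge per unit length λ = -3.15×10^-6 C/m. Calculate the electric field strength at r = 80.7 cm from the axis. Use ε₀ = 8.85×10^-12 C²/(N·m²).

7.02×10^4 N/C

Coaxial Gaussian cylinder, radius r = 80.7 cm, length L (r > 22.5 cm).
The full line charge is enclosed: λ_enc = -3.15×10^-6 C/m.
Applying ∮E·dA = Q_enc/ε₀ with the end caps contributing no flux:
E = |λ_enc|/(2πε₀r) = (3.15×10^-6)/(2π·8.85×10^-12·0.807) = 7.02×10^4 N/C.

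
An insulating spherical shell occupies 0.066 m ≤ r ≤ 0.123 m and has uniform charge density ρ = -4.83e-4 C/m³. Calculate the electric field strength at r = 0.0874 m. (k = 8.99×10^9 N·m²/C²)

Use a concentric Gaussian sphere at r = 0.0874 m (within the shell material, 0.066 m < r < 0.123 m).
Enclosed charge is the volume from a to r: Q_enc = (4π/3)ρ(r³ − a³) = -7.691×10^-7 C.
By Gauss's law, ∮E·dA = E·4πr² = Q_enc/ε₀.
E = k|Q_enc|/r² = (8.99×10^9)(7.691×10^-7)/(0.0874)² = 9.05×10^5 N/C.

|E| = 9.05e5 N/C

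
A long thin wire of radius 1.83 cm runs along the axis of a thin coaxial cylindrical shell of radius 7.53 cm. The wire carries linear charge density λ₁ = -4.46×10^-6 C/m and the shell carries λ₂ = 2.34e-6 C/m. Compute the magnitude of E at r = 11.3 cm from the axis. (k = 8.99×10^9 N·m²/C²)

|E| = 3.37e5 N/C

By cylindrical symmetry E is radial; use a coaxial Gaussian cylinder of radius 11.3 cm and length L (r > 7.53 cm, enclosing both).
λ_enc = λ₁ + λ₂ = (-4.46e-6) + (2.34e-6) = -2.12×10^-6 C/m.
Gauss's law: E·2πrL = λ_enc L/ε₀.
E = 2k|λ_enc|/r = 2(8.99×10^9)(2.12×10^-6)/(0.113) = 3.37×10^5 N/C.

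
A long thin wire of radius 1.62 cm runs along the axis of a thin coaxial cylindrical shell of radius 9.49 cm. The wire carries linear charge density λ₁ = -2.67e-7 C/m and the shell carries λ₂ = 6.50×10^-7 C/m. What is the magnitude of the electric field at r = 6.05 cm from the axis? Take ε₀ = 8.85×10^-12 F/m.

By cylindrical symmetry E is radial; use a coaxial Gaussian cylinder of radius 6.05 cm and length L (between the conductors, 1.62 cm < r < 9.49 cm).
Only the inner wire is enclosed; the outer shell contributes nothing inside itself. λ_enc = λ₁ = -2.67×10^-7 C/m.
Applying ∮E·dA = Q_enc/ε₀ with the end caps contributing no flux:
E = |λ_enc|/(2πε₀r) = (2.67e-7)/(2π·8.85×10^-12·0.0605) = 7.94×10^4 N/C.

7.94×10^4 N/C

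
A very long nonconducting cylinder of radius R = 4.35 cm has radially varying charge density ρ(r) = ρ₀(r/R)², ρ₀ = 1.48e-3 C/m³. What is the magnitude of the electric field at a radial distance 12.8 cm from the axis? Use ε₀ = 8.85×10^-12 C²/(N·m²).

E ≈ 6.18e5 V/m

By cylindrical symmetry E is radial; use a coaxial Gaussian cylinder of radius 12.8 cm and length L (r > R, full charge per length enclosed).
λ_enc = 2π ∫₀^R ρ₀(r'/R)^2 r' dr' = 2πρ₀R²/4 = 4.399e-6 C/m.
Gauss's law: E·2πrL = λ_enc L/ε₀.
E = |λ_enc|/(2πε₀r) = (4.399×10^-6)/(2π·8.85×10^-12·0.128) = 6.18e5 N/C.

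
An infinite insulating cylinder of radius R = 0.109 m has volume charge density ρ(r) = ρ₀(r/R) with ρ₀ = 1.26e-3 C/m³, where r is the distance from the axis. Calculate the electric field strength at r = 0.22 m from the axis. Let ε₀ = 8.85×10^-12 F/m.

Choose a coaxial cylinder of radius r = 0.22 m (arbitrary length L) as the Gaussian surface (r > R, full charge per length enclosed).
λ_enc = 2π ∫₀^R ρ₀(r'/R)^1 r' dr' = 2πρ₀R²/3 = 3.135×10^-5 C/m.
Gauss's law: E·2πrL = λ_enc L/ε₀.
E = |λ_enc|/(2πε₀r) = (3.135×10^-5)/(2π·8.85×10^-12·0.22) = 2.56×10^6 N/C.

E ≈ 2.56×10^6 N/C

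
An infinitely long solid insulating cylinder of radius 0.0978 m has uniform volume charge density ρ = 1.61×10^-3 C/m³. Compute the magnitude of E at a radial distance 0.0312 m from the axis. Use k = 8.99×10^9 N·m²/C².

E = 2.84×10^6 V/m

Take a coaxial cylindrical Gaussian surface of radius r = 0.0312 m and length L (r < R).
Enclosed charge per unit length: λ_enc = ρ·πr² = (1.61e-3)π(0.0312)² = 4.924e-6 C/m.
Gauss's law: E·2πrL = λ_enc L/ε₀.
E = 2k|λ_enc|/r = 2(8.99×10^9)(4.924×10^-6)/(0.0312) = 2.84e6 N/C.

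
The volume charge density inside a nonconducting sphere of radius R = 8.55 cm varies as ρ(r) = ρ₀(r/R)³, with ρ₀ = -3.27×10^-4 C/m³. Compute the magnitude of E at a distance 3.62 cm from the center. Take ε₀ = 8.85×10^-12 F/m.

Use a concentric Gaussian sphere at r = 3.62 cm (r < R).
Integrate the density: Q_enc = 4π ∫₀^r ρ₀(r'/R)^3 r'² dr' = 4πρ₀ r^6/(6·R³) = -2.466×10^-9 C.
Since E is radial and uniform over the Gaussian sphere, Φ = E·4πr² = Q_enc/ε₀.
E = |Q_enc|/(4πε₀r²) = (2.466×10^-9)/(4π·8.85×10^-12·(0.0362)²) = 1.69×10^4 N/C.

1.69e4 N/C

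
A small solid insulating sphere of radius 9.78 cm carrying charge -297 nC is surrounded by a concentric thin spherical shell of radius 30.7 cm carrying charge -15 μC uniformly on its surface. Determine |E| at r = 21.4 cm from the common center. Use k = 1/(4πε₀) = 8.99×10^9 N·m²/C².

Use a concentric Gaussian sphere at r = 21.4 cm (between the bodies, 9.78 cm < r < 30.7 cm).
The shell at 30.7 cm lies outside the Gaussian surface, so Q_enc = -297 nC = -2.97×10^-7 C.
Applying ∮E·dA = Q_enc/ε₀ with Φ = E(4πr²):
E = k|Q_enc|/r² = (8.99×10^9)(2.97×10^-7)/(0.214)² = 5.83e4 N/C.

|E| ≈ 5.83×10^4 N/C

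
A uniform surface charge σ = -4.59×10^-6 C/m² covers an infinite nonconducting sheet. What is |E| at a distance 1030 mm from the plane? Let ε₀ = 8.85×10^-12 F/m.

Choose a cylindrical pillbox piercing the sheet, end faces (area A) parallel to it.
Flux Φ = 2EA and Q_enc = σA, so 2EA = σA/ε₀ ⇒ E = |σ|/(2ε₀), independent of distance.
E = |σ|/(2ε₀) = (4.59×10^-6)/(2·8.85×10^-12) = 2.59e5 N/C.

2.59×10^5 V/m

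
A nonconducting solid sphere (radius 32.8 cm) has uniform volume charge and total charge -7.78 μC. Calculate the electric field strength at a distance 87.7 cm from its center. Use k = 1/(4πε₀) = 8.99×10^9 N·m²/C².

Take a concentric spherical Gaussian surface of radius r = 87.7 cm (r > R, so the entire charge is enclosed).
Q_enc = -7.78 μC = -7.78×10^-6 C.
Applying ∮E·dA = Q_enc/ε₀ with Φ = E(4πr²):
E = k|Q_enc|/r² = (8.99×10^9)(7.78×10^-6)/(0.877)² = 9.09×10^4 N/C.

9.09×10^4 N/C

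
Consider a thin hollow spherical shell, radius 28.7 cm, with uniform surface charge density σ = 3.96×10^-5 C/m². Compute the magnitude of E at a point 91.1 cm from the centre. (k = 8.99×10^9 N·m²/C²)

4.44×10^5 N/C

Use a concentric Gaussian sphere at r = 91.1 cm (r > 28.7 cm).
The entire shell is enclosed: Q_enc = σ·4πR² = (3.96×10^-5)·4π·(0.287)² = 4.099×10^-5 C.
Since E is radial and uniform over the Gaussian sphere, Φ = E·4πr² = Q_enc/ε₀.
E = k|Q_enc|/r² = (8.99×10^9)(4.099×10^-5)/(0.911)² = 4.44×10^5 N/C.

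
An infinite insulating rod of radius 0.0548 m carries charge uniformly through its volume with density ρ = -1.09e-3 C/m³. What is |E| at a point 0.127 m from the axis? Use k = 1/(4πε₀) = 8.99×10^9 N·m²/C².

Choose a coaxial cylinder of radius r = 0.127 m (arbitrary length L) as the Gaussian surface (r > 0.0548 m, full cross-section enclosed).
λ_enc = ρ·πR² = (-1.09×10^-3)π(0.0548)² = -1.028×10^-5 C/m.
Applying ∮E·dA = Q_enc/ε₀ with the end caps contributing no flux:
E = 2k|λ_enc|/r = 2(8.99×10^9)(1.028×10^-5)/(0.127) = 1.46e6 N/C.

1.46e6 N/C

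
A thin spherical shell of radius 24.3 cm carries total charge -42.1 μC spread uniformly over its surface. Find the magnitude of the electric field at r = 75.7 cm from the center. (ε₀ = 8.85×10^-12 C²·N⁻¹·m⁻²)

|E| = 6.61×10^5 V/m

Symmetry ⇒ E = E(r) r̂. Gaussian sphere of radius r = 75.7 cm (r > 24.3 cm).
The entire shell is enclosed: Q_enc = -4.21e-5 C.
Applying ∮E·dA = Q_enc/ε₀ with Φ = E(4πr²):
E = |Q_enc|/(4πε₀r²) = (4.21×10^-5)/(4π·8.85×10^-12·(0.757)²) = 6.61×10^5 N/C.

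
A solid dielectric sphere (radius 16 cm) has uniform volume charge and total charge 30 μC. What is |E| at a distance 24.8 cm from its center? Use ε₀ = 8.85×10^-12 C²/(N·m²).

By spherical symmetry E is radial; choose a Gaussian sphere of radius r = 24.8 cm (r > R, so the entire charge is enclosed).
Q_enc = 30 μC = 3.00×10^-5 C.
Applying ∮E·dA = Q_enc/ε₀ with Φ = E(4πr²):
E = |Q_enc|/(4πε₀r²) = (3.00×10^-5)/(4π·8.85×10^-12·(0.248)²) = 4.39×10^6 N/C.

4.39×10^6 V/m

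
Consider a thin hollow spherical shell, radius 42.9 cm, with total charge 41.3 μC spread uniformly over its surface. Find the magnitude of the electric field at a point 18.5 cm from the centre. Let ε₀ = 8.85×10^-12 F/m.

By spherical symmetry E is radial; choose a Gaussian sphere of radius r = 18.5 cm (inside the shell, r < 42.9 cm).
All the charge is outside the Gaussian surface: Q_enc = 0, hence E = 0 everywhere inside the shell.

|E| = 0 N/C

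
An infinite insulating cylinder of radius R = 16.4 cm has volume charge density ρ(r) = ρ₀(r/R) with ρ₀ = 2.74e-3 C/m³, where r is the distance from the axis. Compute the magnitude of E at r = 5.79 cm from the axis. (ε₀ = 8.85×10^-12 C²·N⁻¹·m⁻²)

|E| ≈ 2.11×10^6 N/C

Coaxial Gaussian cylinder, radius r = 5.79 cm, length L (r < R).
λ_enc = ∫₀^r ρ(r')·2πr' dr' = (2πρ₀/R)·r^3/3 = 6.792e-6 C/m.
By Gauss's law (flux through the curved wall only), E·2πrL = λ_enc L/ε₀.
E = |λ_enc|/(2πε₀r) = (6.792×10^-6)/(2π·8.85×10^-12·0.0579) = 2.11e6 N/C.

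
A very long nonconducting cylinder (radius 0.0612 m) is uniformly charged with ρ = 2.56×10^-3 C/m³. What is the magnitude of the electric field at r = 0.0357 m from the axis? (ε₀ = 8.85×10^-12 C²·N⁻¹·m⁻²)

By cylindrical symmetry E is radial; use a coaxial Gaussian cylinder of radius 0.0357 m and length L (r < R).
Enclosed charge per unit length: λ_enc = ρ·πr² = (2.56e-3)π(0.0357)² = 1.025×10^-5 C/m.
Gauss's law: E·2πrL = λ_enc L/ε₀.
E = |λ_enc|/(2πε₀r) = (1.025e-5)/(2π·8.85×10^-12·0.0357) = 5.16×10^6 N/C.

|E| ≈ 5.16×10^6 N/C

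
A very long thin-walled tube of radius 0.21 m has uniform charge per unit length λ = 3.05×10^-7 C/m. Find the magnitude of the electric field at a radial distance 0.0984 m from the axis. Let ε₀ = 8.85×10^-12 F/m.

Choose a coaxial cylinder of radius r = 0.0984 m (arbitrary length L) as the Gaussian surface (r < 0.21 m, inside the shell).
No charge is enclosed, so Gauss's law gives E·2πrL = 0 ⇒ E = 0.

|E| = 0 V/m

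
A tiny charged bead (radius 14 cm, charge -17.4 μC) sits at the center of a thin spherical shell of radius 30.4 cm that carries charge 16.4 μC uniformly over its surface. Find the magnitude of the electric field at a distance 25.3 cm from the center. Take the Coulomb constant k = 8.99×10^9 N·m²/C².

E ≈ 2.44×10^6 N/C

Symmetry ⇒ E = E(r) r̂. Gaussian sphere of radius r = 25.3 cm (between the bodies, 14 cm < r < 30.4 cm).
The shell at 30.4 cm lies outside the Gaussian surface, so Q_enc = -17.4 μC = -1.74×10^-5 C.
By Gauss's law, ∮E·dA = E·4πr² = Q_enc/ε₀.
E = k|Q_enc|/r² = (8.99×10^9)(1.74e-5)/(0.253)² = 2.44e6 N/C.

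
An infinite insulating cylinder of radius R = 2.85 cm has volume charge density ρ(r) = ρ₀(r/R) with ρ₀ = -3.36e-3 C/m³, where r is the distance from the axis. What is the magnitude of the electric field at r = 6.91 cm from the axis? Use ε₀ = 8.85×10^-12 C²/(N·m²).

Choose a coaxial cylinder of radius r = 6.91 cm (arbitrary length L) as the Gaussian surface (r > R, full charge per length enclosed).
λ_enc = 2π ∫₀^R ρ₀(r'/R)^1 r' dr' = 2πρ₀R²/3 = -5.716×10^-6 C/m.
By Gauss's law (flux through the curved wall only), E·2πrL = λ_enc L/ε₀.
E = |λ_enc|/(2πε₀r) = (5.716e-6)/(2π·8.85×10^-12·0.0691) = 1.49e6 N/C.

|E| ≈ 1.49e6 N/C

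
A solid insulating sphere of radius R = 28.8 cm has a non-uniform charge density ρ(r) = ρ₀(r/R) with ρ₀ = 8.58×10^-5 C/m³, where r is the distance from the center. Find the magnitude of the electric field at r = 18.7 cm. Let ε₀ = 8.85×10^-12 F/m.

Take a concentric spherical Gaussian surface of radius r = 18.7 cm (r < R).
Integrate the density: Q_enc = 4π ∫₀^r ρ₀(r'/R)^1 r'² dr' = 4πρ₀ r^4/(4·R) = 1.144e-6 C.
Since E is radial and uniform over the Gaussian sphere, Φ = E·4πr² = Q_enc/ε₀.
E = |Q_enc|/(4πε₀r²) = (1.144e-6)/(4π·8.85×10^-12·(0.187)²) = 2.94×10^5 N/C.

E ≈ 2.94×10^5 N/C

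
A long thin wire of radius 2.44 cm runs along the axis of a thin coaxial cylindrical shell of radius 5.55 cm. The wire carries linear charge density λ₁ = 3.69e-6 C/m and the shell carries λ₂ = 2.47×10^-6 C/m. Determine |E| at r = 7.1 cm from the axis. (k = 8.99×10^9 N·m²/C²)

E = 1.56×10^6 V/m

Coaxial Gaussian cylinder, radius r = 7.1 cm, length L (r > 5.55 cm, enclosing both).
λ_enc = λ₁ + λ₂ = (3.69×10^-6) + (2.47×10^-6) = 6.16×10^-6 C/m.
Gauss's law: E·2πrL = λ_enc L/ε₀.
E = 2k|λ_enc|/r = 2(8.99×10^9)(6.16e-6)/(0.071) = 1.56e6 N/C.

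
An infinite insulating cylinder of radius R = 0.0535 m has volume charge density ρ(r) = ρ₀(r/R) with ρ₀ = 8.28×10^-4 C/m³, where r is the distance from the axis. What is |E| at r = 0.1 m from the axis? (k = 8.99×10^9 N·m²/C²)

8.92e5 N/C

Choose a coaxial cylinder of radius r = 0.1 m (arbitrary length L) as the Gaussian surface (r > R, full charge per length enclosed).
λ_enc = 2π ∫₀^R ρ₀(r'/R)^1 r' dr' = 2πρ₀R²/3 = 4.964e-6 C/m.
By Gauss's law (flux through the curved wall only), E·2πrL = λ_enc L/ε₀.
E = 2k|λ_enc|/r = 2(8.99×10^9)(4.964×10^-6)/(0.1) = 8.92×10^5 N/C.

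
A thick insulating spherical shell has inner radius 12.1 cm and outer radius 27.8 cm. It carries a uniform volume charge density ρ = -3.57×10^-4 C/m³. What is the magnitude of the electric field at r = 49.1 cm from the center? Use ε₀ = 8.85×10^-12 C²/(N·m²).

E = 1.10e6 N/C

Symmetry ⇒ E = E(r) r̂. Gaussian sphere of radius r = 49.1 cm (r > 27.8 cm, enclosing the whole shell).
Q_enc = ρ·(4π/3)(b³ − a³) = (-3.57×10^-4)·(4π/3)·((0.278)³ − (0.121)³) = -2.948×10^-5 C.
Applying ∮E·dA = Q_enc/ε₀ with Φ = E(4πr²):
E = |Q_enc|/(4πε₀r²) = (2.948×10^-5)/(4π·8.85×10^-12·(0.491)²) = 1.10×10^6 N/C.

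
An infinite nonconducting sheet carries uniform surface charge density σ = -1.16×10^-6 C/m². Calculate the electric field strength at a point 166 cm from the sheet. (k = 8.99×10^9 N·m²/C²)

E ≈ 6.55×10^4 V/m

Choose a cylindrical pillbox piercing the sheet, end faces (area A) parallel to it.
Only the two end caps contribute flux: Φ = 2EA. With Q_enc = σA, Gauss's law gives E = |σ|/(2ε₀).
E = 2πk|σ| = 2π(8.99×10^9)(1.16×10^-6) = 6.55×10^4 N/C.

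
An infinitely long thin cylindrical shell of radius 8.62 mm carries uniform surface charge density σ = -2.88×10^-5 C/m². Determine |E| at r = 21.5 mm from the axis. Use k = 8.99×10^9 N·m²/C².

E ≈ 1.30e6 N/C

Take a coaxial cylindrical Gaussian surface of radius r = 21.5 mm and length L (r > 8.62 mm).
The whole shell is enclosed: λ_enc = σ·2πR = (-2.88×10^-5)·2π·(0.00862) = -1.56×10^-6 C/m.
Applying ∮E·dA = Q_enc/ε₀ with the end caps contributing no flux:
E = 2k|λ_enc|/r = 2(8.99×10^9)(1.56e-6)/(0.0215) = 1.30e6 N/C.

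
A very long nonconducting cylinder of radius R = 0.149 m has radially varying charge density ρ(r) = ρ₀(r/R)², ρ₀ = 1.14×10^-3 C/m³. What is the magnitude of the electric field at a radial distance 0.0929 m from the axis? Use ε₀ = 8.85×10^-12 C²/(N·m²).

|E| ≈ 1.16×10^6 N/C

Choose a coaxial cylinder of radius r = 0.0929 m (arbitrary length L) as the Gaussian surface (r < R).
λ_enc = ∫₀^r ρ(r')·2πr' dr' = (2πρ₀/R²)·r^4/4 = 6.008e-6 C/m.
By Gauss's law (flux through the curved wall only), E·2πrL = λ_enc L/ε₀.
E = |λ_enc|/(2πε₀r) = (6.008e-6)/(2π·8.85×10^-12·0.0929) = 1.16e6 N/C.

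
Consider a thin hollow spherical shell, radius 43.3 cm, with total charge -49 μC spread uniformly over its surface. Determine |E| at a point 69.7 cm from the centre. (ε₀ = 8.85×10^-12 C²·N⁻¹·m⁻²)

9.07e5 N/C

Symmetry ⇒ E = E(r) r̂. Gaussian sphere of radius r = 69.7 cm (r > 43.3 cm).
The entire shell is enclosed: Q_enc = -4.90e-5 C.
Gauss's law: E·4πr² = Q_enc/ε₀.
E = |Q_enc|/(4πε₀r²) = (4.90×10^-5)/(4π·8.85×10^-12·(0.697)²) = 9.07×10^5 N/C.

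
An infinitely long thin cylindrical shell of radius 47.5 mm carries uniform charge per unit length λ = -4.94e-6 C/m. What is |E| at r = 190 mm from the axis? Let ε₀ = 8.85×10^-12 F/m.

E = 4.68e5 V/m

By cylindrical symmetry E is radial; use a coaxial Gaussian cylinder of radius 190 mm and length L (r > 47.5 mm).
The full line charge is enclosed: λ_enc = -4.94×10^-6 C/m.
Applying ∮E·dA = Q_enc/ε₀ with the end caps contributing no flux:
E = |λ_enc|/(2πε₀r) = (4.94×10^-6)/(2π·8.85×10^-12·0.19) = 4.68×10^5 N/C.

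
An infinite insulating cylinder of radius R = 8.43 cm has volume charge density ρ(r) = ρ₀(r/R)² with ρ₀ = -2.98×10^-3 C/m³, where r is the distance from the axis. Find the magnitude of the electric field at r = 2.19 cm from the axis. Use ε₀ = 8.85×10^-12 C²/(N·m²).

Take a coaxial cylindrical Gaussian surface of radius r = 2.19 cm and length L (r < R).
λ_enc = ∫₀^r ρ(r')·2πr' dr' = (2πρ₀/R²)·r^4/4 = -1.515e-7 C/m.
Gauss's law: E·2πrL = λ_enc L/ε₀.
E = |λ_enc|/(2πε₀r) = (1.515×10^-7)/(2π·8.85×10^-12·0.0219) = 1.24×10^5 N/C.

|E| ≈ 1.24e5 N/C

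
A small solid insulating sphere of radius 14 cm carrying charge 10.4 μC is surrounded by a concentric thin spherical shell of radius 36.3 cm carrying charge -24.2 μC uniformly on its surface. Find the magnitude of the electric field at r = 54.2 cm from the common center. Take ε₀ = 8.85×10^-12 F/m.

E = 4.22×10^5 N/C

Take a concentric spherical Gaussian surface of radius r = 54.2 cm (r > 36.3 cm, enclosing both).
Q_enc = (10.4 μC) + (-24.2 μC) = -1.38×10^-5 C.
By Gauss's law, ∮E·dA = E·4πr² = Q_enc/ε₀.
E = |Q_enc|/(4πε₀r²) = (1.38e-5)/(4π·8.85×10^-12·(0.542)²) = 4.22e5 N/C.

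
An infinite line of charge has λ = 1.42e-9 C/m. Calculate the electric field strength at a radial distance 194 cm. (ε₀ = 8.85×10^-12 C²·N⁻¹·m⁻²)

13.2 N/C

Coaxial Gaussian cylinder, radius r = 194 cm, length L.
Q_enc = λL, so λ_enc = 1.42×10^-9 C/m.
Since E is radial and uniform over the curved surface, Φ = E·2πrL = Q_enc/ε₀ = λ_enc L/ε₀.
E = |λ_enc|/(2πε₀r) = (1.42×10^-9)/(2π·8.85×10^-12·1.94) = 13.2 N/C.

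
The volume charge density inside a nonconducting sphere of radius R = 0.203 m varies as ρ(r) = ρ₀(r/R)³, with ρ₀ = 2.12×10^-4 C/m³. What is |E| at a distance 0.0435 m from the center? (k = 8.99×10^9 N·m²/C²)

Symmetry ⇒ E = E(r) r̂. Gaussian sphere of radius r = 0.0435 m (r < R).
Integrate the density: Q_enc = 4π ∫₀^r ρ₀(r'/R)^3 r'² dr' = 4πρ₀ r^6/(6·R³) = 3.596×10^-10 C.
Applying ∮E·dA = Q_enc/ε₀ with Φ = E(4πr²):
E = k|Q_enc|/r² = (8.99×10^9)(3.596×10^-10)/(0.0435)² = 1.71×10^3 N/C.

1.71×10^3 N/C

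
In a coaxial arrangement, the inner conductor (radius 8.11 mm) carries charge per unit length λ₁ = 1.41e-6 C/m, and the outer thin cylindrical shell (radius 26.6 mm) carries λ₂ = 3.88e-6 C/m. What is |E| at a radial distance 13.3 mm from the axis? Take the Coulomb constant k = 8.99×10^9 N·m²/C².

E = 1.91×10^6 N/C

Coaxial Gaussian cylinder, radius r = 13.3 mm, length L (between the conductors, 8.11 mm < r < 26.6 mm).
Only the inner wire is enclosed; the outer shell contributes nothing inside itself. λ_enc = λ₁ = 1.41e-6 C/m.
Gauss's law: E·2πrL = λ_enc L/ε₀.
E = 2k|λ_enc|/r = 2(8.99×10^9)(1.41×10^-6)/(0.0133) = 1.91×10^6 N/C.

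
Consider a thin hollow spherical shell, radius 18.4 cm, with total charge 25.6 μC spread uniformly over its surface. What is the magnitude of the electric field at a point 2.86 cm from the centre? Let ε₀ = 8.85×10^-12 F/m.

|E| = 0 V/m

Use a concentric Gaussian sphere at r = 2.86 cm (inside the shell, r < 18.4 cm).
All the charge is outside the Gaussian surface: Q_enc = 0, hence E = 0 everywhere inside the shell.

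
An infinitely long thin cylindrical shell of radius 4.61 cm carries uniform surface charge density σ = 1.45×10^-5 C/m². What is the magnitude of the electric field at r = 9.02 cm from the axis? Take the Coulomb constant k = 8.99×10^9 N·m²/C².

By cylindrical symmetry E is radial; use a coaxial Gaussian cylinder of radius 9.02 cm and length L (r > 4.61 cm).
The whole shell is enclosed: λ_enc = σ·2πR = (1.45×10^-5)·2π·(0.0461) = 4.20×10^-6 C/m.
Applying ∮E·dA = Q_enc/ε₀ with the end caps contributing no flux:
E = 2k|λ_enc|/r = 2(8.99×10^9)(4.20e-6)/(0.0902) = 8.37×10^5 N/C.

8.37×10^5 V/m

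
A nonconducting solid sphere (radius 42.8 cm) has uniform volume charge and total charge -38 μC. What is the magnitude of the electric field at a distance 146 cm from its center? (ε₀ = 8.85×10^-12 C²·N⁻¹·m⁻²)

Symmetry ⇒ E = E(r) r̂. Gaussian sphere of radius r = 146 cm (r > R, so the entire charge is enclosed).
Q_enc = -38 μC = -3.80×10^-5 C.
Gauss's law: E·4πr² = Q_enc/ε₀.
E = |Q_enc|/(4πε₀r²) = (3.80×10^-5)/(4π·8.85×10^-12·(1.46)²) = 1.60×10^5 N/C.

|E| ≈ 1.60×10^5 V/m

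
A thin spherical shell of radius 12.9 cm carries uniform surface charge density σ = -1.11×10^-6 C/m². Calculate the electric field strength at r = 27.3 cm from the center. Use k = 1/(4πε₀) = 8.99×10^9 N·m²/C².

|E| ≈ 2.80×10^4 N/C

By spherical symmetry E is radial; choose a Gaussian sphere of radius r = 27.3 cm (r > 12.9 cm).
The entire shell is enclosed: Q_enc = σ·4πR² = (-1.11e-6)·4π·(0.129)² = -2.321×10^-7 C.
Gauss's law: E·4πr² = Q_enc/ε₀.
E = k|Q_enc|/r² = (8.99×10^9)(2.321×10^-7)/(0.273)² = 2.80e4 N/C.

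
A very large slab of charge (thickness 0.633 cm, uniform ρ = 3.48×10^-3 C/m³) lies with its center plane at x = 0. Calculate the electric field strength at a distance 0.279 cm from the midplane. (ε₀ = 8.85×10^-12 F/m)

|E| ≈ 1.10×10^6 N/C

By symmetry E is perpendicular to the slab. A Gaussian pillbox from −0.279 cm to +0.279 cm (face area A) lies entirely within the slab.
Q_enc = ρ·(2x)·A and flux = 2EA, so 2EA = 2ρxA/ε₀ ⇒ E = |ρ|x/ε₀.
E = (3.48×10^-3)(0.00279)/(8.85×10^-12) = 1.10e6 N/C.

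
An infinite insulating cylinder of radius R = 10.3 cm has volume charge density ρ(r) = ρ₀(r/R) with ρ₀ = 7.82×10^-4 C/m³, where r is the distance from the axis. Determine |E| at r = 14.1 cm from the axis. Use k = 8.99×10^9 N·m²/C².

E ≈ 2.22×10^6 N/C

Choose a coaxial cylinder of radius r = 14.1 cm (arbitrary length L) as the Gaussian surface (r > R, full charge per length enclosed).
λ_enc = 2π ∫₀^R ρ₀(r'/R)^1 r' dr' = 2πρ₀R²/3 = 1.738×10^-5 C/m.
Applying ∮E·dA = Q_enc/ε₀ with the end caps contributing no flux:
E = 2k|λ_enc|/r = 2(8.99×10^9)(1.738e-5)/(0.141) = 2.22×10^6 N/C.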